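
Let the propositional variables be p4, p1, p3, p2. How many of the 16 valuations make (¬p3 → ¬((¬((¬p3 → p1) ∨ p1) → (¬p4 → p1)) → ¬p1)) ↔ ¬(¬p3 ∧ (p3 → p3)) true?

Initial set: {((¬p3 → ¬((¬((¬p3 → p1) ∨ p1) → (¬p4 → p1)) → ¬p1)) ↔ ¬(¬p3 ∧ (p3 → p3)))}.
((¬p3 → ¬((¬((¬p3 → p1) ∨ p1) → (¬p4 → p1)) → ¬p1)) ↔ ¬(¬p3 ∧ (p3 → p3))): β-rule — branch into (¬p3 → ¬((¬((¬p3 → p1) ∨ p1) → (¬p4 → p1)) → ¬p1)), ¬(¬p3 ∧ (p3 → p3))  //  ¬(¬p3 → ¬((¬((¬p3 → p1) ∨ p1) → (¬p4 → p1)) → ¬p1)), ¬¬(¬p3 ∧ (p3 → p3)).
  branch 1 (add (¬p3 → ¬((¬((¬p3 → p1) ∨ p1) → (¬p4 → p1)) → ¬p1)), ¬(¬p3 ∧ (p3 → p3))):
    (¬p3 → ¬((¬((¬p3 → p1) ∨ p1) → (¬p4 → p1)) → ¬p1)): β-rule — branch into ¬¬p3  //  ¬((¬((¬p3 → p1) ∨ p1) → (¬p4 → p1)) → ¬p1).
      branch 1.1 (add ¬¬p3):
        ¬(¬p3 ∧ (p3 → p3)): β-rule — branch into ¬¬p3  //  ¬(p3 → p3).
          branch 1.1.1 (add ¬¬p3):
            ○ open, literals {p3=true}.
          branch 1.1.2 (add ¬(p3 → p3)):
            ¬(p3 → p3): α-rule — add p3, ¬p3.
            × closes — contains both p3 and ¬p3.
      branch 1.2 (add ¬((¬((¬p3 → p1) ∨ p1) → (¬p4 → p1)) → ¬p1)):
        ¬((¬((¬p3 → p1) ∨ p1) → (¬p4 → p1)) → ¬p1): α-rule — add (¬((¬p3 → p1) ∨ p1) → (¬p4 → p1)), ¬¬p1.
        ¬(¬p3 ∧ (p3 → p3)): β-rule — branch into ¬¬p3  //  ¬(p3 → p3).
          branch 1.2.1 (add ¬¬p3):
            (¬((¬p3 → p1) ∨ p1) → (¬p4 → p1)): β-rule — branch into ¬¬((¬p3 → p1) ∨ p1)  //  (¬p4 → p1).
              branch 1.2.1.1 (add ¬¬((¬p3 → p1) ∨ p1)):
                ¬¬((¬p3 → p1) ∨ p1): β-rule — branch into (¬p3 → p1)  //  p1.
                  branch 1.2.1.1.1 (add (¬p3 → p1)):
                    (¬p3 → p1): β-rule — branch into ¬¬p3  //  p1.
                      branch 1.2.1.1.1.1 (add ¬¬p3):
                        ○ open, literals {p1=true, p3=true}.
                      branch 1.2.1.1.1.2 (add p1):
                        ○ open, literals {p1=true, p3=true}.
                  branch 1.2.1.1.2 (add p1):
                    ○ open, literals {p1=true, p3=true}.
              branch 1.2.1.2 (add (¬p4 → p1)):
                (¬p4 → p1): β-rule — branch into ¬¬p4  //  p1.
                  branch 1.2.1.2.1 (add ¬¬p4):
                    ○ open, literals {p1=true, p3=true, p4=true}.
                  branch 1.2.1.2.2 (add p1):
                    ○ open, literals {p1=true, p3=true}.
          branch 1.2.2 (add ¬(p3 → p3)):
            ¬(p3 → p3): α-rule — add p3, ¬p3.
            × closes — contains both p3 and ¬p3.
  branch 2 (add ¬(¬p3 → ¬((¬((¬p3 → p1) ∨ p1) → (¬p4 → p1)) → ¬p1)), ¬¬(¬p3 ∧ (p3 → p3))):
    ¬(¬p3 → ¬((¬((¬p3 → p1) ∨ p1) → (¬p4 → p1)) → ¬p1)): α-rule — add ¬p3, ¬¬((¬((¬p3 → p1) ∨ p1) → (¬p4 → p1)) → ¬p1).
    ¬¬(¬p3 ∧ (p3 → p3)): α-rule — add ¬p3, (p3 → p3).
    ¬¬((¬((¬p3 → p1) ∨ p1) → (¬p4 → p1)) → ¬p1): β-rule — branch into ¬(¬((¬p3 → p1) ∨ p1) → (¬p4 → p1))  //  ¬p1.
      branch 2.1 (add ¬(¬((¬p3 → p1) ∨ p1) → (¬p4 → p1))):
        ¬(¬((¬p3 → p1) ∨ p1) → (¬p4 → p1)): α-rule — add ¬((¬p3 → p1) ∨ p1), ¬(¬p4 → p1).
        ¬((¬p3 → p1) ∨ p1): α-rule — add ¬(¬p3 → p1), ¬p1.
        ¬(¬p4 → p1): α-rule — add ¬p4, ¬p1.
        ¬(¬p3 → p1): α-rule — add ¬p3, ¬p1.
        (p3 → p3): β-rule — branch into ¬p3  //  p3.
          branch 2.1.1 (add ¬p3):
            ○ open, literals {p1=false, p3=false, p4=false}.
          branch 2.1.2 (add p3):
            × closes — contains both p3 and ¬p3.
      branch 2.2 (add ¬p1):
        (p3 → p3): β-rule — branch into ¬p3  //  p3.
          branch 2.2.1 (add ¬p3):
            ○ open, literals {p1=false, p3=false}.
          branch 2.2.2 (add p3):
            × closes — contains both p3 and ¬p3.
4 branches closed, 8 open.
Each open branch fixes some atoms; the unmentioned ones are free. Counting distinct full assignments: branch {p3=true} (p4, p1, p2) contributes 8 new; branch {p1=true, p3=true} (p4, p2) contributes 0 new; branch {p1=true, p3=true} (p4, p2) contributes 0 new; branch {p1=true, p3=true} (p4, p2) contributes 0 new; branch {p1=true, p3=true, p4=true} (p2) contributes 0 new; branch {p1=true, p3=true} (p4, p2) contributes 0 new; branch {p1=false, p3=false, p4=false} (p2) contributes 2 new; branch {p1=false, p3=false} (p4, p2) contributes 2 new. Total: 12.

12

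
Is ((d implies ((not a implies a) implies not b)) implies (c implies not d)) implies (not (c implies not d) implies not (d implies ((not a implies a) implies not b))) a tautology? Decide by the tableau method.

Valid

Assume the negation and expand:
Initial set: {F (((d implies ((not a implies a) implies not b)) implies (c implies not d)) implies (not (c implies not d) implies not (d implies ((not a implies a) implies not b))))}.
F (((d implies ((not a implies a) implies not b)) implies (c implies not d)) implies (not (c implies not d) implies not (d implies ((not a implies a) implies not b)))): α-rule — add T ((d implies ((not a implies a) implies not b)) implies (c implies not d)), F (not (c implies not d) implies not (d implies ((not a implies a) implies not b))).
F (not (c implies not d) implies not (d implies ((not a implies a) implies not b))): α-rule — add T not (c implies not d), F not (d implies ((not a implies a) implies not b)).
T not (c implies not d): α-rule — add T c, F not d.
T ((d implies ((not a implies a) implies not b)) implies (c implies not d)): β-rule — branch into F (d implies ((not a implies a) implies not b))  //  T (c implies not d).
  branch 1 (add F (d implies ((not a implies a) implies not b))):
    F (d implies ((not a implies a) implies not b)): α-rule — add T d, F ((not a implies a) implies not b).
    F ((not a implies a) implies not b): α-rule — add T (not a implies a), F not b.
    F not (d implies ((not a implies a) implies not b)): β-rule — branch into F d  //  T ((not a implies a) implies not b).
      branch 1.1 (add F d):
        × closes — contains both d and not d.
      branch 1.2 (add T ((not a implies a) implies not b)):
        T (not a implies a): β-rule — branch into F not a  //  T a.
          branch 1.2.1 (add F not a):
            T ((not a implies a) implies not b): β-rule — branch into F (not a implies a)  //  T not b.
              branch 1.2.1.1 (add F (not a implies a)):
                F (not a implies a): α-rule — add T not a, F a.
                × closes — contains both a and not a.
              branch 1.2.1.2 (add T not b):
                × closes — contains both b and not b.
          branch 1.2.2 (add T a):
            T ((not a implies a) implies not b): β-rule — branch into F (not a implies a)  //  T not b.
              branch 1.2.2.1 (add F (not a implies a)):
                F (not a implies a): α-rule — add T not a, F a.
                × closes — contains both a and not a.
              branch 1.2.2.2 (add T not b):
                × closes — contains both b and not b.
  branch 2 (add T (c implies not d)):
    F not (d implies ((not a implies a) implies not b)): β-rule — branch into F d  //  T ((not a implies a) implies not b).
      branch 2.1 (add F d):
        × closes — contains both d and not d.
      branch 2.2 (add T ((not a implies a) implies not b)):
        T (c implies not d): β-rule — branch into F c  //  T not d.
          branch 2.2.1 (add F c):
            × closes — contains both c and not c.
          branch 2.2.2 (add T not d):
            × closes — contains both d and not d.
All 8 branches close.
Every branch closed, so the negation is unsatisfiable and the formula is valid.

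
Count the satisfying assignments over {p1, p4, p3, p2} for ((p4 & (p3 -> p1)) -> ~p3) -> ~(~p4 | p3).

6

Initial set: {(((p4 & (p3 -> p1)) -> ~p3) -> ~(~p4 | p3))}.
(((p4 & (p3 -> p1)) -> ~p3) -> ~(~p4 | p3)): β-rule — branch into ~((p4 & (p3 -> p1)) -> ~p3)  //  ~(~p4 | p3).
  branch 1 (add ~((p4 & (p3 -> p1)) -> ~p3)):
    ~((p4 & (p3 -> p1)) -> ~p3): α-rule — add (p4 & (p3 -> p1)), ~~p3.
    (p4 & (p3 -> p1)): α-rule — add p4, (p3 -> p1).
    (p3 -> p1): β-rule — branch into ~p3  //  p1.
      branch 1.1 (add ~p3):
        × closes — contains both p3 and ~p3.
      branch 1.2 (add p1):
        ○ open, literals {p1=1, p3=1, p4=1}.
  branch 2 (add ~(~p4 | p3)):
    ~(~p4 | p3): α-rule — add ~~p4, ~p3.
    ○ open, literals {p3=0, p4=1}.
1 branch closed, 2 open.
Each open branch fixes some atoms; the unmentioned ones are free. Counting distinct full assignments: branch {p1=1, p3=1, p4=1} (p2) contributes 2 new; branch {p3=0, p4=1} (p1, p2) contributes 4 new. Total: 6.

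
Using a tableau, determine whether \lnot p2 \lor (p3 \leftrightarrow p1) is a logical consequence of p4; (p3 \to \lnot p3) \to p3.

Initial set: {p4; ((p3 \to \lnot p3) \to p3); \lnot (\lnot p2 \lor (p3 \leftrightarrow p1))}.
\lnot (\lnot p2 \lor (p3 \leftrightarrow p1)): α-rule — add \lnot \lnot p2, \lnot (p3 \leftrightarrow p1).
((p3 \to \lnot p3) \to p3): β-rule — branch into \lnot (p3 \to \lnot p3)  //  p3.
  branch 1 (add \lnot (p3 \to \lnot p3)):
    \lnot (p3 \to \lnot p3): α-rule — add p3, \lnot \lnot p3.
    \lnot (p3 \leftrightarrow p1): β-rule — branch into p3, \lnot p1  //  \lnot p3, p1.
      branch 1.1 (add p3, \lnot p1):
        ○ open, literals {p1=0, p2=1, p3=1, p4=1}.
      branch 1.2 (add \lnot p3, p1):
        × closes — contains both p3 and \lnot p3.
  branch 2 (add p3):
    \lnot (p3 \leftrightarrow p1): β-rule — branch into p3, \lnot p1  //  \lnot p3, p1.
      branch 2.1 (add p3, \lnot p1):
        ○ open, literals {p1=0, p2=1, p3=1, p4=1}.
      branch 2.2 (add \lnot p3, p1):
        × closes — contains both p3 and \lnot p3.
2 branches closed, 2 open.
An open branch gives a countermodel: p1=0, p2=1, p3=1, p4=1 (unmentioned atoms arbitrary); the premises hold there but the conclusion fails.

No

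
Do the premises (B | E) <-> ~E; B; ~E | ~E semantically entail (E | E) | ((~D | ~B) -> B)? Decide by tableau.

Initial set: {((B | E) <-> ~E); B; (~E | ~E); ~((E | E) | ((~D | ~B) -> B))}.
~((E | E) | ((~D | ~B) -> B)): α-rule — add ~(E | E), ~((~D | ~B) -> B).
~(E | E): α-rule — add ~E, ~E.
~((~D | ~B) -> B): α-rule — add (~D | ~B), ~B.
× closes — contains both B and ~B.
All 1 branch closes.
Every branch closed, so the premises entail the conclusion.

Yes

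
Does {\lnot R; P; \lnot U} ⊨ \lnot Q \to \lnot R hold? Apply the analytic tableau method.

Yes

Initial set: {\lnot R; P; \lnot U; \lnot (\lnot Q \to \lnot R)}.
\lnot (\lnot Q \to \lnot R): α-rule — add \lnot Q, \lnot \lnot R.
× closes — contains both R and \lnot R.
All 1 branch closes.
Every branch closed, so the premises entail the conclusion.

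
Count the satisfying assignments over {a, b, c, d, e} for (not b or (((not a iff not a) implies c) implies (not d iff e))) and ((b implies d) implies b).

Initial set: {((not b or (((not a iff not a) implies c) implies (not d iff e))) and ((b implies d) implies b))}.
((not b or (((not a iff not a) implies c) implies (not d iff e))) and ((b implies d) implies b)): α-rule — add (not b or (((not a iff not a) implies c) implies (not d iff e))), ((b implies d) implies b).
(not b or (((not a iff not a) implies c) implies (not d iff e))): β-rule — branch into not b  //  (((not a iff not a) implies c) implies (not d iff e)).
  branch 1 (add not b):
    ((b implies d) implies b): β-rule — branch into not (b implies d)  //  b.
      branch 1.1 (add not (b implies d)):
        not (b implies d): α-rule — add b, not d.
        × closes — contains both b and not b.
      branch 1.2 (add b):
        × closes — contains both b and not b.
  branch 2 (add (((not a iff not a) implies c) implies (not d iff e))):
    ((b implies d) implies b): β-rule — branch into not (b implies d)  //  b.
      branch 2.1 (add not (b implies d)):
        not (b implies d): α-rule — add b, not d.
        (((not a iff not a) implies c) implies (not d iff e)): β-rule — branch into not ((not a iff not a) implies c)  //  (not d iff e).
          branch 2.1.1 (add not ((not a iff not a) implies c)):
            not ((not a iff not a) implies c): α-rule — add (not a iff not a), not c.
            (not a iff not a): β-rule — branch into not a, not a  //  not not a, not not a.
              branch 2.1.1.1 (add not a, not a):
                ○ open, literals {a=false, b=true, c=false, d=false}.
              branch 2.1.1.2 (add not not a, not not a):
                ○ open, literals {a=true, b=true, c=false, d=false}.
          branch 2.1.2 (add (not d iff e)):
            (not d iff e): β-rule — branch into not d, e  //  not not d, not e.
              branch 2.1.2.1 (add not d, e):
                ○ open, literals {b=true, d=false, e=true}.
              branch 2.1.2.2 (add not not d, not e):
                × closes — contains both d and not d.
      branch 2.2 (add b):
        (((not a iff not a) implies c) implies (not d iff e)): β-rule — branch into not ((not a iff not a) implies c)  //  (not d iff e).
          branch 2.2.1 (add not ((not a iff not a) implies c)):
            not ((not a iff not a) implies c): α-rule — add (not a iff not a), not c.
            (not a iff not a): β-rule — branch into not a, not a  //  not not a, not not a.
              branch 2.2.1.1 (add not a, not a):
                ○ open, literals {a=false, b=true, c=false}.
              branch 2.2.1.2 (add not not a, not not a):
                ○ open, literals {a=true, b=true, c=false}.
          branch 2.2.2 (add (not d iff e)):
            (not d iff e): β-rule — branch into not d, e  //  not not d, not e.
              branch 2.2.2.1 (add not d, e):
                ○ open, literals {b=true, d=false, e=true}.
              branch 2.2.2.2 (add not not d, not e):
                ○ open, literals {b=true, d=true, e=false}.
3 branches closed, 7 open.
Each open branch fixes some atoms; the unmentioned ones are free. Counting distinct full assignments: branch {a=false, b=true, c=false, d=false} (e) contributes 2 new; branch {a=true, b=true, c=false, d=false} (e) contributes 2 new; branch {b=true, d=false, e=true} (a, c) contributes 2 new; branch {a=false, b=true, c=false} (d, e) contributes 2 new; branch {a=true, b=true, c=false} (d, e) contributes 2 new; branch {b=true, d=false, e=true} (a, c) contributes 0 new; branch {b=true, d=true, e=false} (a, c) contributes 2 new. Total: 12.

12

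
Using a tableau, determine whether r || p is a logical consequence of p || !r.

No

Initial set: {(p || !r); !(r || p)}.
!(r || p): α-rule — add !r, !p.
(p || !r): β-rule — branch into p  //  !r.
  branch 1 (add p):
    × closes — contains both p and !p.
  branch 2 (add !r):
    ○ open, literals {p=0, r=0}.
1 branch closed, 1 open.
An open branch gives a countermodel: p=0, r=0 (unmentioned atoms arbitrary); the premises hold there but the conclusion fails.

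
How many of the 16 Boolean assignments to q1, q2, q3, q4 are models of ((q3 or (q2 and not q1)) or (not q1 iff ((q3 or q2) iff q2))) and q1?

Initial set: {(((q3 or (q2 and not q1)) or (not q1 iff ((q3 or q2) iff q2))) and q1)}.
(((q3 or (q2 and not q1)) or (not q1 iff ((q3 or q2) iff q2))) and q1): α-rule — add ((q3 or (q2 and not q1)) or (not q1 iff ((q3 or q2) iff q2))), q1.
((q3 or (q2 and not q1)) or (not q1 iff ((q3 or q2) iff q2))): β-rule — branch into (q3 or (q2 and not q1))  //  (not q1 iff ((q3 or q2) iff q2)).
  branch 1 (add (q3 or (q2 and not q1))):
    (q3 or (q2 and not q1)): β-rule — branch into q3  //  (q2 and not q1).
      branch 1.1 (add q3):
        ○ open, literals {q1=1, q3=1}.
      branch 1.2 (add (q2 and not q1)):
        (q2 and not q1): α-rule — add q2, not q1.
        × closes — contains both q1 and not q1.
  branch 2 (add (not q1 iff ((q3 or q2) iff q2))):
    (not q1 iff ((q3 or q2) iff q2)): β-rule — branch into not q1, ((q3 or q2) iff q2)  //  not not q1, not ((q3 or q2) iff q2).
      branch 2.1 (add not q1, ((q3 or q2) iff q2)):
        × closes — contains both q1 and not q1.
      branch 2.2 (add not not q1, not ((q3 or q2) iff q2)):
        not ((q3 or q2) iff q2): β-rule — branch into (q3 or q2), not q2  //  not (q3 or q2), q2.
          branch 2.2.1 (add (q3 or q2), not q2):
            (q3 or q2): β-rule — branch into q3  //  q2.
              branch 2.2.1.1 (add q3):
                ○ open, literals {q1=1, q2=0, q3=1}.
              branch 2.2.1.2 (add q2):
                × closes — contains both q2 and not q2.
          branch 2.2.2 (add not (q3 or q2), q2):
            not (q3 or q2): α-rule — add not q3, not q2.
            × closes — contains both q2 and not q2.
4 branches closed, 2 open.
Each open branch fixes some atoms; the unmentioned ones are free. Counting distinct full assignments: branch {q1=1, q3=1} (q2, q4) contributes 4 new; branch {q1=1, q2=0, q3=1} (q4) contributes 0 new. Total: 4.

4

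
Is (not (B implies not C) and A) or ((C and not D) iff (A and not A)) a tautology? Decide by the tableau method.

Not valid

Assume the negation and expand:
Initial set: {not ((not (B implies not C) and A) or ((C and not D) iff (A and not A)))}.
not ((not (B implies not C) and A) or ((C and not D) iff (A and not A))): α-rule — add not (not (B implies not C) and A), not ((C and not D) iff (A and not A)).
not (not (B implies not C) and A): β-rule — branch into not not (B implies not C)  //  not A.
  branch 1 (add not not (B implies not C)):
    not ((C and not D) iff (A and not A)): β-rule — branch into (C and not D), not (A and not A)  //  not (C and not D), (A and not A).
      branch 1.1 (add (C and not D), not (A and not A)):
        (C and not D): α-rule — add C, not D.
        not not (B implies not C): β-rule — branch into not B  //  not C.
          branch 1.1.1 (add not B):
            not (A and not A): β-rule — branch into not A  //  not not A.
              branch 1.1.1.1 (add not A):
                ○ open, literals {A=F, B=F, C=T, D=F}.
              branch 1.1.1.2 (add not not A):
                ○ open, literals {A=T, B=F, C=T, D=F}.
          branch 1.1.2 (add not C):
            × closes — contains both C and not C.
      branch 1.2 (add not (C and not D), (A and not A)):
        (A and not A): α-rule — add A, not A.
        × closes — contains both A and not A.
  branch 2 (add not A):
    not ((C and not D) iff (A and not A)): β-rule — branch into (C and not D), not (A and not A)  //  not (C and not D), (A and not A).
      branch 2.1 (add (C and not D), not (A and not A)):
        (C and not D): α-rule — add C, not D.
        not (A and not A): β-rule — branch into not A  //  not not A.
          branch 2.1.1 (add not A):
            ○ open, literals {A=F, C=T, D=F}.
          branch 2.1.2 (add not not A):
            × closes — contains both A and not A.
      branch 2.2 (add not (C and not D), (A and not A)):
        (A and not A): α-rule — add A, not A.
        × closes — contains both A and not A.
4 branches closed, 3 open.
An open branch gives a countermodel: A=F, B=F, C=T, D=F (unmentioned atoms arbitrary); under it the original formula is false.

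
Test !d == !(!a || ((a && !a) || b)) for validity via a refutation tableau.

Assume the negation and expand:
Initial set: {!(!d == !(!a || ((a && !a) || b)))}.
!(!d == !(!a || ((a && !a) || b))): β-rule — branch into !d, !!(!a || ((a && !a) || b))  //  !!d, !(!a || ((a && !a) || b)).
  branch 1 (add !d, !!(!a || ((a && !a) || b))):
    !!(!a || ((a && !a) || b)): β-rule — branch into !a  //  ((a && !a) || b).
      branch 1.1 (add !a):
        ○ open, literals {a=0, d=0}.
      branch 1.2 (add ((a && !a) || b)):
        ((a && !a) || b): β-rule — branch into (a && !a)  //  b.
          branch 1.2.1 (add (a && !a)):
            (a && !a): α-rule — add a, !a.
            × closes — contains both a and !a.
          branch 1.2.2 (add b):
            ○ open, literals {b=1, d=0}.
  branch 2 (add !!d, !(!a || ((a && !a) || b))):
    !(!a || ((a && !a) || b)): α-rule — add !!a, !((a && !a) || b).
    !((a && !a) || b): α-rule — add !(a && !a), !b.
    !(a && !a): β-rule — branch into !a  //  !!a.
      branch 2.1 (add !a):
        × closes — contains both a and !a.
      branch 2.2 (add !!a):
        ○ open, literals {a=1, b=0, d=1}.
2 branches closed, 3 open.
An open branch gives a countermodel: a=0, d=0 (unmentioned atoms arbitrary); under it the original formula is false.

Not valid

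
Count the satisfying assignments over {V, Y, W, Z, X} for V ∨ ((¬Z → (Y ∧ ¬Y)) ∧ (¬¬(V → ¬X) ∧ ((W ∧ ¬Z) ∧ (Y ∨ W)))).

16

Initial set: {(V ∨ ((¬Z → (Y ∧ ¬Y)) ∧ (¬¬(V → ¬X) ∧ ((W ∧ ¬Z) ∧ (Y ∨ W)))))}.
(V ∨ ((¬Z → (Y ∧ ¬Y)) ∧ (¬¬(V → ¬X) ∧ ((W ∧ ¬Z) ∧ (Y ∨ W))))): β-rule — branch into V  //  ((¬Z → (Y ∧ ¬Y)) ∧ (¬¬(V → ¬X) ∧ ((W ∧ ¬Z) ∧ (Y ∨ W)))).
  branch 1 (add V):
    ○ open, literals {V=1}.
  branch 2 (add ((¬Z → (Y ∧ ¬Y)) ∧ (¬¬(V → ¬X) ∧ ((W ∧ ¬Z) ∧ (Y ∨ W))))):
    ((¬Z → (Y ∧ ¬Y)) ∧ (¬¬(V → ¬X) ∧ ((W ∧ ¬Z) ∧ (Y ∨ W)))): α-rule — add (¬Z → (Y ∧ ¬Y)), (¬¬(V → ¬X) ∧ ((W ∧ ¬Z) ∧ (Y ∨ W))).
    (¬¬(V → ¬X) ∧ ((W ∧ ¬Z) ∧ (Y ∨ W))): α-rule — add ¬¬(V → ¬X), ((W ∧ ¬Z) ∧ (Y ∨ W)).
    ¬¬(V → ¬X): drop double negation, giving (V → ¬X).
    ((W ∧ ¬Z) ∧ (Y ∨ W)): α-rule — add (W ∧ ¬Z), (Y ∨ W).
    (W ∧ ¬Z): α-rule — add W, ¬Z.
    (¬Z → (Y ∧ ¬Y)): β-rule — branch into ¬¬Z  //  (Y ∧ ¬Y).
      branch 2.1 (add ¬¬Z):
        × closes — contains both Z and ¬Z.
      branch 2.2 (add (Y ∧ ¬Y)):
        (Y ∧ ¬Y): α-rule — add Y, ¬Y.
        × closes — contains both Y and ¬Y.
2 branches closed, 1 open.
Each open branch fixes some atoms; the unmentioned ones are free. Counting distinct full assignments: branch {V=1} (Y, W, Z, X) contributes 16 new. Total: 16.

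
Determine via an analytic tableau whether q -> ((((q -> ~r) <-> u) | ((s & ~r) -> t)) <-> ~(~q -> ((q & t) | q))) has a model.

Initial set: {T (q -> ((((q -> ~r) <-> u) | ((s & ~r) -> t)) <-> ~(~q -> ((q & t) | q))))}.
T (q -> ((((q -> ~r) <-> u) | ((s & ~r) -> t)) <-> ~(~q -> ((q & t) | q)))): β-rule — branch into F q  //  T ((((q -> ~r) <-> u) | ((s & ~r) -> t)) <-> ~(~q -> ((q & t) | q))).
  branch 1 (add F q):
    ○ open, literals {q=F}.
  branch 2 (add T ((((q -> ~r) <-> u) | ((s & ~r) -> t)) <-> ~(~q -> ((q & t) | q)))):
    T ((((q -> ~r) <-> u) | ((s & ~r) -> t)) <-> ~(~q -> ((q & t) | q))): β-rule — branch into T (((q -> ~r) <-> u) | ((s & ~r) -> t)), T ~(~q -> ((q & t) | q))  //  F (((q -> ~r) <-> u) | ((s & ~r) -> t)), F ~(~q -> ((q & t) | q)).
      branch 2.1 (add T (((q -> ~r) <-> u) | ((s & ~r) -> t)), T ~(~q -> ((q & t) | q))):
        T ~(~q -> ((q & t) | q)): α-rule — add T ~q, F ((q & t) | q).
        F ((q & t) | q): α-rule — add F (q & t), F q.
        T (((q -> ~r) <-> u) | ((s & ~r) -> t)): β-rule — branch into T ((q -> ~r) <-> u)  //  T ((s & ~r) -> t).
          branch 2.1.1 (add T ((q -> ~r) <-> u)):
            F (q & t): β-rule — branch into F q  //  F t.
              branch 2.1.1.1 (add F q):
                T ((q -> ~r) <-> u): β-rule — branch into T (q -> ~r), T u  //  F (q -> ~r), F u.
                  branch 2.1.1.1.1 (add T (q -> ~r), T u):
                    T (q -> ~r): β-rule — branch into F q  //  T ~r.
                      branch 2.1.1.1.1.1 (add F q):
                        ○ open, literals {q=F, u=T}.
                      branch 2.1.1.1.1.2 (add T ~r):
                        ○ open, literals {q=F, r=F, u=T}.
                  branch 2.1.1.1.2 (add F (q -> ~r), F u):
                    F (q -> ~r): α-rule — add T q, F ~r.
                    × closes — contains both q and ~q.
              branch 2.1.1.2 (add F t):
                T ((q -> ~r) <-> u): β-rule — branch into T (q -> ~r), T u  //  F (q -> ~r), F u.
                  branch 2.1.1.2.1 (add T (q -> ~r), T u):
                    T (q -> ~r): β-rule — branch into F q  //  T ~r.
                      branch 2.1.1.2.1.1 (add F q):
                        ○ open, literals {q=F, t=F, u=T}.
                      branch 2.1.1.2.1.2 (add T ~r):
                        ○ open, literals {q=F, r=F, t=F, u=T}.
                  branch 2.1.1.2.2 (add F (q -> ~r), F u):
                    F (q -> ~r): α-rule — add T q, F ~r.
                    × closes — contains both q and ~q.
          branch 2.1.2 (add T ((s & ~r) -> t)):
            F (q & t): β-rule — branch into F q  //  F t.
              branch 2.1.2.1 (add F q):
                T ((s & ~r) -> t): β-rule — branch into F (s & ~r)  //  T t.
                  branch 2.1.2.1.1 (add F (s & ~r)):
                    F (s & ~r): β-rule — branch into F s  //  F ~r.
                      branch 2.1.2.1.1.1 (add F s):
                        ○ open, literals {q=F, s=F}.
                      branch 2.1.2.1.1.2 (add F ~r):
                        ○ open, literals {q=F, r=T}.
                  branch 2.1.2.1.2 (add T t):
                    ○ open, literals {q=F, t=T}.
              branch 2.1.2.2 (add F t):
                T ((s & ~r) -> t): β-rule — branch into F (s & ~r)  //  T t.
                  branch 2.1.2.2.1 (add F (s & ~r)):
                    F (s & ~r): β-rule — branch into F s  //  F ~r.
                      branch 2.1.2.2.1.1 (add F s):
                        ○ open, literals {q=F, s=F, t=F}.
                      branch 2.1.2.2.1.2 (add F ~r):
                        ○ open, literals {q=F, r=T, t=F}.
                  branch 2.1.2.2.2 (add T t):
                    × closes — contains both t and ~t.
      branch 2.2 (add F (((q -> ~r) <-> u) | ((s & ~r) -> t)), F ~(~q -> ((q & t) | q))):
        F (((q -> ~r) <-> u) | ((s & ~r) -> t)): α-rule — add F ((q -> ~r) <-> u), F ((s & ~r) -> t).
        F ((s & ~r) -> t): α-rule — add T (s & ~r), F t.
        T (s & ~r): α-rule — add T s, T ~r.
        F ~(~q -> ((q & t) | q)): β-rule — branch into F ~q  //  T ((q & t) | q).
          branch 2.2.1 (add F ~q):
            F ((q -> ~r) <-> u): β-rule — branch into T (q -> ~r), F u  //  F (q -> ~r), T u.
              branch 2.2.1.1 (add T (q -> ~r), F u):
                T (q -> ~r): β-rule — branch into F q  //  T ~r.
                  branch 2.2.1.1.1 (add F q):
                    × closes — contains both q and ~q.
                  branch 2.2.1.1.2 (add T ~r):
                    ○ open, literals {q=T, r=F, s=T, t=F, u=F}.
              branch 2.2.1.2 (add F (q -> ~r), T u):
                F (q -> ~r): α-rule — add T q, F ~r.
                × closes — contains both r and ~r.
          branch 2.2.2 (add T ((q & t) | q)):
            F ((q -> ~r) <-> u): β-rule — branch into T (q -> ~r), F u  //  F (q -> ~r), T u.
              branch 2.2.2.1 (add T (q -> ~r), F u):
                T ((q & t) | q): β-rule — branch into T (q & t)  //  T q.
                  branch 2.2.2.1.1 (add T (q & t)):
                    T (q & t): α-rule — add T q, T t.
                    × closes — contains both t and ~t.
                  branch 2.2.2.1.2 (add T q):
                    T (q -> ~r): β-rule — branch into F q  //  T ~r.
                      branch 2.2.2.1.2.1 (add F q):
                        × closes — contains both q and ~q.
                      branch 2.2.2.1.2.2 (add T ~r):
                        ○ open, literals {q=T, r=F, s=T, t=F, u=F}.
              branch 2.2.2.2 (add F (q -> ~r), T u):
                F (q -> ~r): α-rule — add T q, F ~r.
                × closes — contains both r and ~r.
8 branches closed, 12 open.
An open branch gives a satisfying assignment: q=F.

Satisfiable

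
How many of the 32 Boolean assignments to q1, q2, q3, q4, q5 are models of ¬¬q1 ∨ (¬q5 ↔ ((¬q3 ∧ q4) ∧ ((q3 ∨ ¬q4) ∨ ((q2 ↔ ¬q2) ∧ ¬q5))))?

Initial set: {(¬¬q1 ∨ (¬q5 ↔ ((¬q3 ∧ q4) ∧ ((q3 ∨ ¬q4) ∨ ((q2 ↔ ¬q2) ∧ ¬q5)))))}.
(¬¬q1 ∨ (¬q5 ↔ ((¬q3 ∧ q4) ∧ ((q3 ∨ ¬q4) ∨ ((q2 ↔ ¬q2) ∧ ¬q5))))): β-rule — branch into ¬¬q1  //  (¬q5 ↔ ((¬q3 ∧ q4) ∧ ((q3 ∨ ¬q4) ∨ ((q2 ↔ ¬q2) ∧ ¬q5)))).
  branch 1 (add ¬¬q1):
    ¬¬q1: drop double negation, giving q1.
    ○ open, literals {q1=1}.
  branch 2 (add (¬q5 ↔ ((¬q3 ∧ q4) ∧ ((q3 ∨ ¬q4) ∨ ((q2 ↔ ¬q2) ∧ ¬q5))))):
    (¬q5 ↔ ((¬q3 ∧ q4) ∧ ((q3 ∨ ¬q4) ∨ ((q2 ↔ ¬q2) ∧ ¬q5)))): β-rule — branch into ¬q5, ((¬q3 ∧ q4) ∧ ((q3 ∨ ¬q4) ∨ ((q2 ↔ ¬q2) ∧ ¬q5)))  //  ¬¬q5, ¬((¬q3 ∧ q4) ∧ ((q3 ∨ ¬q4) ∨ ((q2 ↔ ¬q2) ∧ ¬q5))).
      branch 2.1 (add ¬q5, ((¬q3 ∧ q4) ∧ ((q3 ∨ ¬q4) ∨ ((q2 ↔ ¬q2) ∧ ¬q5)))):
        ((¬q3 ∧ q4) ∧ ((q3 ∨ ¬q4) ∨ ((q2 ↔ ¬q2) ∧ ¬q5))): α-rule — add (¬q3 ∧ q4), ((q3 ∨ ¬q4) ∨ ((q2 ↔ ¬q2) ∧ ¬q5)).
        (¬q3 ∧ q4): α-rule — add ¬q3, q4.
        ((q3 ∨ ¬q4) ∨ ((q2 ↔ ¬q2) ∧ ¬q5)): β-rule — branch into (q3 ∨ ¬q4)  //  ((q2 ↔ ¬q2) ∧ ¬q5).
          branch 2.1.1 (add (q3 ∨ ¬q4)):
            (q3 ∨ ¬q4): β-rule — branch into q3  //  ¬q4.
              branch 2.1.1.1 (add q3):
                × closes — contains both q3 and ¬q3.
              branch 2.1.1.2 (add ¬q4):
                × closes — contains both q4 and ¬q4.
          branch 2.1.2 (add ((q2 ↔ ¬q2) ∧ ¬q5)):
            ((q2 ↔ ¬q2) ∧ ¬q5): α-rule — add (q2 ↔ ¬q2), ¬q5.
            (q2 ↔ ¬q2): β-rule — branch into q2, ¬q2  //  ¬q2, ¬¬q2.
              branch 2.1.2.1 (add q2, ¬q2):
                × closes — contains both q2 and ¬q2.
              branch 2.1.2.2 (add ¬q2, ¬¬q2):
                × closes — contains both q2 and ¬q2.
      branch 2.2 (add ¬¬q5, ¬((¬q3 ∧ q4) ∧ ((q3 ∨ ¬q4) ∨ ((q2 ↔ ¬q2) ∧ ¬q5)))):
        ¬((¬q3 ∧ q4) ∧ ((q3 ∨ ¬q4) ∨ ((q2 ↔ ¬q2) ∧ ¬q5))): β-rule — branch into ¬(¬q3 ∧ q4)  //  ¬((q3 ∨ ¬q4) ∨ ((q2 ↔ ¬q2) ∧ ¬q5)).
          branch 2.2.1 (add ¬(¬q3 ∧ q4)):
            ¬(¬q3 ∧ q4): β-rule — branch into ¬¬q3  //  ¬q4.
              branch 2.2.1.1 (add ¬¬q3):
                ○ open, literals {q3=1, q5=1}.
              branch 2.2.1.2 (add ¬q4):
                ○ open, literals {q4=0, q5=1}.
          branch 2.2.2 (add ¬((q3 ∨ ¬q4) ∨ ((q2 ↔ ¬q2) ∧ ¬q5))):
            ¬((q3 ∨ ¬q4) ∨ ((q2 ↔ ¬q2) ∧ ¬q5)): α-rule — add ¬(q3 ∨ ¬q4), ¬((q2 ↔ ¬q2) ∧ ¬q5).
            ¬(q3 ∨ ¬q4): α-rule — add ¬q3, ¬¬q4.
            ¬((q2 ↔ ¬q2) ∧ ¬q5): β-rule — branch into ¬(q2 ↔ ¬q2)  //  ¬¬q5.
              branch 2.2.2.1 (add ¬(q2 ↔ ¬q2)):
                ¬(q2 ↔ ¬q2): β-rule — branch into q2, ¬¬q2  //  ¬q2, ¬q2.
                  branch 2.2.2.1.1 (add q2, ¬¬q2):
                    ○ open, literals {q2=1, q3=0, q4=1, q5=1}.
                  branch 2.2.2.1.2 (add ¬q2, ¬q2):
                    ○ open, literals {q2=0, q3=0, q4=1, q5=1}.
              branch 2.2.2.2 (add ¬¬q5):
                ○ open, literals {q3=0, q4=1, q5=1}.
4 branches closed, 6 open.
Each open branch fixes some atoms; the unmentioned ones are free. Counting distinct full assignments: branch {q1=1} (q2, q3, q4, q5) contributes 16 new; branch {q3=1, q5=1} (q1, q2, q4) contributes 4 new; branch {q4=0, q5=1} (q1, q2, q3) contributes 2 new; branch {q2=1, q3=0, q4=1, q5=1} (q1) contributes 1 new; branch {q2=0, q3=0, q4=1, q5=1} (q1) contributes 1 new; branch {q3=0, q4=1, q5=1} (q1, q2) contributes 0 new. Total: 24.

24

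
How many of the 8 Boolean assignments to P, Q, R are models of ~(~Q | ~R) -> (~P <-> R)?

Initial set: {(~(~Q | ~R) -> (~P <-> R))}.
(~(~Q | ~R) -> (~P <-> R)): β-rule — branch into ~~(~Q | ~R)  //  (~P <-> R).
  branch 1 (add ~~(~Q | ~R)):
    ~~(~Q | ~R): β-rule — branch into ~Q  //  ~R.
      branch 1.1 (add ~Q):
        ○ open, literals {Q=false}.
      branch 1.2 (add ~R):
        ○ open, literals {R=false}.
  branch 2 (add (~P <-> R)):
    (~P <-> R): β-rule — branch into ~P, R  //  ~~P, ~R.
      branch 2.1 (add ~P, R):
        ○ open, literals {P=false, R=true}.
      branch 2.2 (add ~~P, ~R):
        ○ open, literals {P=true, R=false}.
0 branches closed, 4 open.
Each open branch fixes some atoms; the unmentioned ones are free. Counting distinct full assignments: branch {Q=false} (P, R) contributes 4 new; branch {R=false} (P, Q) contributes 2 new; branch {P=false, R=true} (Q) contributes 1 new; branch {P=true, R=false} (Q) contributes 0 new. Total: 7.

7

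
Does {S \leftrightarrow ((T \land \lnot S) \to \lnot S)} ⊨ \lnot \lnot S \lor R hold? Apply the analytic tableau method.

Initial set: {(S \leftrightarrow ((T \land \lnot S) \to \lnot S)); \lnot (\lnot \lnot S \lor R)}.
\lnot (\lnot \lnot S \lor R): α-rule — add \lnot \lnot \lnot S, \lnot R.
\lnot \lnot \lnot S: drop double negation, giving \lnot S.
(S \leftrightarrow ((T \land \lnot S) \to \lnot S)): β-rule — branch into S, ((T \land \lnot S) \to \lnot S)  //  \lnot S, \lnot ((T \land \lnot S) \to \lnot S).
  branch 1 (add S, ((T \land \lnot S) \to \lnot S)):
    × closes — contains both S and \lnot S.
  branch 2 (add \lnot S, \lnot ((T \land \lnot S) \to \lnot S)):
    \lnot ((T \land \lnot S) \to \lnot S): α-rule — add (T \land \lnot S), \lnot \lnot S.
    × closes — contains both S and \lnot S.
All 2 branches close.
Every branch closed, so the premises entail the conclusion.

Yes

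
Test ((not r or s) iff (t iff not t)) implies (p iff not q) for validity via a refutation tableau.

Not valid

Assume the negation and expand:
Initial set: {not (((not r or s) iff (t iff not t)) implies (p iff not q))}.
not (((not r or s) iff (t iff not t)) implies (p iff not q)): α-rule — add ((not r or s) iff (t iff not t)), not (p iff not q).
((not r or s) iff (t iff not t)): β-rule — branch into (not r or s), (t iff not t)  //  not (not r or s), not (t iff not t).
  branch 1 (add (not r or s), (t iff not t)):
    not (p iff not q): β-rule — branch into p, not not q  //  not p, not q.
      branch 1.1 (add p, not not q):
        (not r or s): β-rule — branch into not r  //  s.
          branch 1.1.1 (add not r):
            (t iff not t): β-rule — branch into t, not t  //  not t, not not t.
              branch 1.1.1.1 (add t, not t):
                × closes — contains both t and not t.
              branch 1.1.1.2 (add not t, not not t):
                × closes — contains both t and not t.
          branch 1.1.2 (add s):
            (t iff not t): β-rule — branch into t, not t  //  not t, not not t.
              branch 1.1.2.1 (add t, not t):
                × closes — contains both t and not t.
              branch 1.1.2.2 (add not t, not not t):
                × closes — contains both t and not t.
      branch 1.2 (add not p, not q):
        (not r or s): β-rule — branch into not r  //  s.
          branch 1.2.1 (add not r):
            (t iff not t): β-rule — branch into t, not t  //  not t, not not t.
              branch 1.2.1.1 (add t, not t):
                × closes — contains both t and not t.
              branch 1.2.1.2 (add not t, not not t):
                × closes — contains both t and not t.
          branch 1.2.2 (add s):
            (t iff not t): β-rule — branch into t, not t  //  not t, not not t.
              branch 1.2.2.1 (add t, not t):
                × closes — contains both t and not t.
              branch 1.2.2.2 (add not t, not not t):
                × closes — contains both t and not t.
  branch 2 (add not (not r or s), not (t iff not t)):
    not (not r or s): α-rule — add not not r, not s.
    not (p iff not q): β-rule — branch into p, not not q  //  not p, not q.
      branch 2.1 (add p, not not q):
        not (t iff not t): β-rule — branch into t, not not t  //  not t, not t.
          branch 2.1.1 (add t, not not t):
            ○ open, literals {p=T, q=T, r=T, s=F, t=T}.
          branch 2.1.2 (add not t, not t):
            ○ open, literals {p=T, q=T, r=T, s=F, t=F}.
      branch 2.2 (add not p, not q):
        not (t iff not t): β-rule — branch into t, not not t  //  not t, not t.
          branch 2.2.1 (add t, not not t):
            ○ open, literals {p=F, q=F, r=T, s=F, t=T}.
          branch 2.2.2 (add not t, not t):
            ○ open, literals {p=F, q=F, r=T, s=F, t=F}.
8 branches closed, 4 open.
An open branch gives a countermodel: p=T, q=T, r=T, s=F, t=T (unmentioned atoms arbitrary); under it the original formula is false.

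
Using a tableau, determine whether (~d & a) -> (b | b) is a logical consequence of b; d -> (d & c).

Yes

Initial set: {b; (d -> (d & c)); ~((~d & a) -> (b | b))}.
~((~d & a) -> (b | b)): α-rule — add (~d & a), ~(b | b).
(~d & a): α-rule — add ~d, a.
~(b | b): α-rule — add ~b, ~b.
× closes — contains both b and ~b.
All 1 branch closes.
Every branch closed, so the premises entail the conclusion.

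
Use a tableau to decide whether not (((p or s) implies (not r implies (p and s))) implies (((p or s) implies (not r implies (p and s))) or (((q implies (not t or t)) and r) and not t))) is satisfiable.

Unsatisfiable

Initial set: {not (((p or s) implies (not r implies (p and s))) implies (((p or s) implies (not r implies (p and s))) or (((q implies (not t or t)) and r) and not t)))}.
not (((p or s) implies (not r implies (p and s))) implies (((p or s) implies (not r implies (p and s))) or (((q implies (not t or t)) and r) and not t))): α-rule — add ((p or s) implies (not r implies (p and s))), not (((p or s) implies (not r implies (p and s))) or (((q implies (not t or t)) and r) and not t)).
not (((p or s) implies (not r implies (p and s))) or (((q implies (not t or t)) and r) and not t)): α-rule — add not ((p or s) implies (not r implies (p and s))), not (((q implies (not t or t)) and r) and not t).
not ((p or s) implies (not r implies (p and s))): α-rule — add (p or s), not (not r implies (p and s)).
not (not r implies (p and s)): α-rule — add not r, not (p and s).
((p or s) implies (not r implies (p and s))): β-rule — branch into not (p or s)  //  (not r implies (p and s)).
  branch 1 (add not (p or s)):
    not (p or s): α-rule — add not p, not s.
    not (((q implies (not t or t)) and r) and not t): β-rule — branch into not ((q implies (not t or t)) and r)  //  not not t.
      branch 1.1 (add not ((q implies (not t or t)) and r)):
        (p or s): β-rule — branch into p  //  s.
          branch 1.1.1 (add p):
            × closes — contains both p and not p.
          branch 1.1.2 (add s):
            × closes — contains both s and not s.
      branch 1.2 (add not not t):
        (p or s): β-rule — branch into p  //  s.
          branch 1.2.1 (add p):
            × closes — contains both p and not p.
          branch 1.2.2 (add s):
            × closes — contains both s and not s.
  branch 2 (add (not r implies (p and s))):
    not (((q implies (not t or t)) and r) and not t): β-rule — branch into not ((q implies (not t or t)) and r)  //  not not t.
      branch 2.1 (add not ((q implies (not t or t)) and r)):
        (p or s): β-rule — branch into p  //  s.
          branch 2.1.1 (add p):
            not (p and s): β-rule — branch into not p  //  not s.
              branch 2.1.1.1 (add not p):
                × closes — contains both p and not p.
              branch 2.1.1.2 (add not s):
                (not r implies (p and s)): β-rule — branch into not not r  //  (p and s).
                  branch 2.1.1.2.1 (add not not r):
                    × closes — contains both r and not r.
                  branch 2.1.1.2.2 (add (p and s)):
                    (p and s): α-rule — add p, s.
                    × closes — contains both s and not s.
          branch 2.1.2 (add s):
            not (p and s): β-rule — branch into not p  //  not s.
              branch 2.1.2.1 (add not p):
                (not r implies (p and s)): β-rule — branch into not not r  //  (p and s).
                  branch 2.1.2.1.1 (add not not r):
                    × closes — contains both r and not r.
                  branch 2.1.2.1.2 (add (p and s)):
                    (p and s): α-rule — add p, s.
                    × closes — contains both p and not p.
              branch 2.1.2.2 (add not s):
                × closes — contains both s and not s.
      branch 2.2 (add not not t):
        (p or s): β-rule — branch into p  //  s.
          branch 2.2.1 (add p):
            not (p and s): β-rule — branch into not p  //  not s.
              branch 2.2.1.1 (add not p):
                × closes — contains both p and not p.
              branch 2.2.1.2 (add not s):
                (not r implies (p and s)): β-rule — branch into not not r  //  (p and s).
                  branch 2.2.1.2.1 (add not not r):
                    × closes — contains both r and not r.
                  branch 2.2.1.2.2 (add (p and s)):
                    (p and s): α-rule — add p, s.
                    × closes — contains both s and not s.
          branch 2.2.2 (add s):
            not (p and s): β-rule — branch into not p  //  not s.
              branch 2.2.2.1 (add not p):
                (not r implies (p and s)): β-rule — branch into not not r  //  (p and s).
                  branch 2.2.2.1.1 (add not not r):
                    × closes — contains both r and not r.
                  branch 2.2.2.1.2 (add (p and s)):
                    (p and s): α-rule — add p, s.
                    × closes — contains both p and not p.
              branch 2.2.2.2 (add not s):
                × closes — contains both s and not s.
All 16 branches close.
Every branch closed; the formula is unsatisfiable.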